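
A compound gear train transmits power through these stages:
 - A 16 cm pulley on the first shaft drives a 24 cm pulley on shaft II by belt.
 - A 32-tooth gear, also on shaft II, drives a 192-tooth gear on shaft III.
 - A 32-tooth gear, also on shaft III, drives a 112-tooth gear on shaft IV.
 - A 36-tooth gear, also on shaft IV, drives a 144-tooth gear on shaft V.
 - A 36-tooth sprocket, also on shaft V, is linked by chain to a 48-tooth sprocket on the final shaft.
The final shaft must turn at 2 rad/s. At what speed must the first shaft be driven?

Overall ratio R = 1.5 × 6 × 3.5 × 4 × 1.3333 = 168.
Required input speed = output speed × R = 2 × 168 = 336 rad/s.

336 rad/s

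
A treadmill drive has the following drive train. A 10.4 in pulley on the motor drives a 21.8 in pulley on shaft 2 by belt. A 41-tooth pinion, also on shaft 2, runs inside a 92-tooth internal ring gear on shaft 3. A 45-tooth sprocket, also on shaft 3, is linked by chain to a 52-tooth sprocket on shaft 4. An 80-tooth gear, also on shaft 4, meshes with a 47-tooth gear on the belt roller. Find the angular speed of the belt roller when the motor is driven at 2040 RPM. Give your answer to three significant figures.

639 RPM

the motor → shaft 2 (belt, 21.8/10.4): 2040 ÷ 2.0962 = 973.21 RPM
shaft 2 → shaft 3 (internal gear, 92/41): 973.21 ÷ 2.2439 = 433.71 RPM
shaft 3 → shaft 4 (chain, 52/45): 433.71 ÷ 1.1556 = 375.33 RPM
shaft 4 → the belt roller (gear mesh, 47/80): 375.33 ÷ 0.5875 = 638.86 RPM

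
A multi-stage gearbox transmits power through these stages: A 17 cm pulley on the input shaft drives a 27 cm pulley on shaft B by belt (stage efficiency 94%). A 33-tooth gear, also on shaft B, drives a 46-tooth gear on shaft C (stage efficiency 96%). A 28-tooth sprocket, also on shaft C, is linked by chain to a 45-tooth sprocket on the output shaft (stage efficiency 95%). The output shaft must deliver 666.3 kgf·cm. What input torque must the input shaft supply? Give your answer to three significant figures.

218 kgf·cm

Overall ratio R = 1.5882 × 1.3939 × 1.6071 = 3.5581; overall efficiency η = 0.94 × 0.96 × 0.95 = 0.8573.
Input torque = output torque / (R × η) = 666.3 / (3.5581 × 0.8573) = 218.44 kgf·cm.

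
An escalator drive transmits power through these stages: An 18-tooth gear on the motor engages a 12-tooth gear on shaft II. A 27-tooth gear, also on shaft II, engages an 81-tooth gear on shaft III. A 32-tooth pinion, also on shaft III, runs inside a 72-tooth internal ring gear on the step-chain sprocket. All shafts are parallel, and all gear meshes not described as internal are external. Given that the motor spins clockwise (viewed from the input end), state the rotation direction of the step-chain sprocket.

clockwise

the motor → shaft II: external mesh, 1 reversal → CCW.
shaft II → shaft III: external mesh, 1 reversal → CW.
shaft III → the step-chain sprocket: internal mesh, same direction → CW.
2 reversals in total — an even number — so the step-chain sprocket turns the same way as the motor.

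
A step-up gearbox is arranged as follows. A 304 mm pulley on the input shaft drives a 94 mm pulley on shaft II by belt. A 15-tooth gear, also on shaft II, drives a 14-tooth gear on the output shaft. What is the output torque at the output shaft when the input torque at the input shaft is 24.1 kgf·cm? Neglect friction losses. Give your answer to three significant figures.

belt 94/304 = 0.30921 → τ = 24.1·0.30921 = 7.452 kgf·cm
gear mesh 14/15 = 0.93333 → τ = 7.452·0.93333 = 6.9552 kgf·cm

6.96 kgf·cm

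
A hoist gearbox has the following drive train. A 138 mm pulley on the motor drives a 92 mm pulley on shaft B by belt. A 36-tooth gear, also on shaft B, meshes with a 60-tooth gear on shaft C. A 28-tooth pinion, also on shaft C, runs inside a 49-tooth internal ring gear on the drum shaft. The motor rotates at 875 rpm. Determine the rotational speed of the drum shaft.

Belt: ratio = 92/138 = 0.66667, so shaft B turns at 875 / 0.66667 = 1312.5 rpm.
Gear mesh: ratio = 60/36 = 1.6667, so shaft C turns at 1312.5 / 1.6667 = 787.5 rpm.
Internal gear: ratio = 49/28 = 1.75, so the drum shaft turns at 787.5 / 1.75 = 450 rpm.

450 rpm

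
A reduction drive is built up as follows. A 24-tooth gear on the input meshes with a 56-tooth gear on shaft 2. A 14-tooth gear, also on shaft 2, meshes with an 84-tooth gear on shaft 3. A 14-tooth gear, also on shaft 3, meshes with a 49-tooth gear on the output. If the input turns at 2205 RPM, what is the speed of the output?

the input → shaft 2 (gear mesh, 56/24): 2205 ÷ 2.3333 = 945 RPM
shaft 2 → shaft 3 (gear mesh, 84/14): 945 ÷ 6 = 157.5 RPM
shaft 3 → the output (gear mesh, 49/14): 157.5 ÷ 3.5 = 45 RPM

45 RPM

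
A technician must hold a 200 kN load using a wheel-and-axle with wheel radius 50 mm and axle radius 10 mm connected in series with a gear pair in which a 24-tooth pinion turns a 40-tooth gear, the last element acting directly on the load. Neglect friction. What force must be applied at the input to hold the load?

24 kN

Wheel-and-axle MA = R/r = 50/10 = 5.
Gear pair MA = 40/24 = 1.6667.
Combined ideal MA = 5 × 1.6667 = 8.3333.
Effort = load / MA = 200 / 8.3333 = 24 kN.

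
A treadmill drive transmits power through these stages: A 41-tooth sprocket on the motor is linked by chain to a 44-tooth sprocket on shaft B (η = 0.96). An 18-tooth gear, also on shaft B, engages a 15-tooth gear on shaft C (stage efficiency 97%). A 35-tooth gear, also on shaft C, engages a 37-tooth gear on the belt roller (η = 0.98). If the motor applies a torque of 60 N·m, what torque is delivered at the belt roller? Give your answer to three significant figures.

51.8 N·m

chain 44/41 = 1.0732 → τ = 60·1.0732·0.96 = 61.815 N·m
gear mesh 15/18 = 0.83333 → τ = 61.815·0.83333·0.97 = 49.967 N·m
gear mesh 37/35 = 1.0571 → τ = 49.967·1.0571·0.98 = 51.766 N·m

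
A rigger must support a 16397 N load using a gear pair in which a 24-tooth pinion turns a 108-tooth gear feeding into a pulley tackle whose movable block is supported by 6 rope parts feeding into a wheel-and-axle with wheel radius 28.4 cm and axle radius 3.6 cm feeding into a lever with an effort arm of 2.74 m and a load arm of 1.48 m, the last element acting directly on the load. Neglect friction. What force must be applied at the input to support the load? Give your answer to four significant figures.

Gear pair MA = 108/24 = 4.5.
Block-and-tackle MA = number of supporting rope parts = 6.
Wheel-and-axle MA = R/r = 28.4/3.6 = 7.8889.
Lever MA = effort arm / load arm = 2.74/1.48 = 1.8514.
Combined ideal MA = 4.5 × 6 × 7.8889 × 1.8514 = 394.34.
Effort = load / MA = 16397 / 394.34 = 41.581 N.

41.58 N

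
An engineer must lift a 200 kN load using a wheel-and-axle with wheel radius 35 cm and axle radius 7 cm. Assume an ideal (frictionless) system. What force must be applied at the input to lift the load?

Wheel-and-axle MA = R/r = 35/7 = 5.
Effort = load / MA = 200 / 5 = 40 kN.

40 kN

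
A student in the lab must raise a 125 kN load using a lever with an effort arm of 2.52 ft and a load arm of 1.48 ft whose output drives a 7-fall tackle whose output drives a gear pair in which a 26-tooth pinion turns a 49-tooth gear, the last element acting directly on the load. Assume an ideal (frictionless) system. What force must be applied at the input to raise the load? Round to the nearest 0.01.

5.56 kN

Lever MA = effort arm / load arm = 2.52/1.48 = 1.7027.
Block-and-tackle MA = number of supporting rope parts = 7.
Gear pair MA = 49/26 = 1.8846.
Combined ideal MA = 1.7027 × 7 × 1.8846 = 22.463.
Effort = load / MA = 125 / 22.463 = 5.5648 kN.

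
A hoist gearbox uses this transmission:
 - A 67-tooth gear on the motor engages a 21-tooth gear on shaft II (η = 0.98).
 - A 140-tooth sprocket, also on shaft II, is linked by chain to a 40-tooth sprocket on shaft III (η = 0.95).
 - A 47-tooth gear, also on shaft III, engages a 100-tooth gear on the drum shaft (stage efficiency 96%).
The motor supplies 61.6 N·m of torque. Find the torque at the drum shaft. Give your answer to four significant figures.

10.49 N·m

Gear mesh: ratio = 21/67 = 0.31343; torque at shaft II = 61.6 × 0.31343 × 0.98 = 18.921 N·m.
Chain: ratio = 40/140 = 0.28571; torque at shaft III = 18.921 × 0.28571 × 0.95 = 5.1358 N·m.
Gear mesh: ratio = 100/47 = 2.1277; torque at the drum shaft = 5.1358 × 2.1277 × 0.96 = 10.49 N·m.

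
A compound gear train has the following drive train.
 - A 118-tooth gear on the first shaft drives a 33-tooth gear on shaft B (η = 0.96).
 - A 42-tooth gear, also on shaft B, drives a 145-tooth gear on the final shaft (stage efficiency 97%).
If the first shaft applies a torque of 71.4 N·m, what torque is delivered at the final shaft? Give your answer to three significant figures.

Gear mesh: ratio = 33/118 = 0.27966; torque at shaft B = 71.4 × 0.27966 × 0.96 = 19.169 N·m.
Gear mesh: ratio = 145/42 = 3.4524; torque at the final shaft = 19.169 × 3.4524 × 0.97 = 64.194 N·m.

64.2 N·m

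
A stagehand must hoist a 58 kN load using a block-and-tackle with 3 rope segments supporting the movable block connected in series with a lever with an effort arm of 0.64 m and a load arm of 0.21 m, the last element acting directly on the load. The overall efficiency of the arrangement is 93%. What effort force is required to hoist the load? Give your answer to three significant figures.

Block-and-tackle MA = number of supporting rope parts = 3.
Lever MA = effort arm / load arm = 0.64/0.21 = 3.0476.
Combined ideal MA = 3 × 3.0476 = 9.1429.
Actual MA = 9.1429 × 0.93 = 8.5029.
Effort = load / actual MA = 58 / 8.5029 = 6.8212 kN.

6.82 kN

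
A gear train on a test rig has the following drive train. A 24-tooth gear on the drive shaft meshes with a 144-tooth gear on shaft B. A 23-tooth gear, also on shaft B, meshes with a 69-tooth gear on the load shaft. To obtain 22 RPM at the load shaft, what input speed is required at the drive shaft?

396 RPM

Overall ratio R = 6 × 3 = 18.
Required input speed = output speed × R = 22 × 18 = 396 RPM.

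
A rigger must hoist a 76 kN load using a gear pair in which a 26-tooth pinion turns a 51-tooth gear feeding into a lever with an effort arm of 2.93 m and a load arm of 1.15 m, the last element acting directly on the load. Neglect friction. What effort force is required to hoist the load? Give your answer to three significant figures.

15.2 kN

Gear pair MA = 51/26 = 1.9615.
Lever MA = effort arm / load arm = 2.93/1.15 = 2.5478.
Combined ideal MA = 1.9615 × 2.5478 = 4.9977.
Effort = load / MA = 76 / 4.9977 = 15.207 kN.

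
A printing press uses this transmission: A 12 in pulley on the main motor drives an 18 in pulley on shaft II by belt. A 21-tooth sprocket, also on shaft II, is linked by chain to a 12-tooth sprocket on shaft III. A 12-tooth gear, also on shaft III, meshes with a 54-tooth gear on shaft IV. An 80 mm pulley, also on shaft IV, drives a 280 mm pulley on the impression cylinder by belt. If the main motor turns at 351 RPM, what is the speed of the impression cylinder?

belt 18/12 = 1.5 → 351/1.5 = 234 RPM
chain 12/21 = 0.57143 → 234/0.57143 = 409.5 RPM
gear mesh 54/12 = 4.5 → 409.5/4.5 = 91 RPM
belt 280/80 = 3.5 → 91/3.5 = 26 RPM

26 RPM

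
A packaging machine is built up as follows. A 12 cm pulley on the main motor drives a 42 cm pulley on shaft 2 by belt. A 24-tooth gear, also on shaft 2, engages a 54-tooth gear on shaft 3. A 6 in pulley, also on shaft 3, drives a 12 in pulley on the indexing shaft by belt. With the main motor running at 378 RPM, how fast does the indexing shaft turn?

Belt: ratio = 42/12 = 3.5, so shaft 2 turns at 378 / 3.5 = 108 RPM.
Gear mesh: ratio = 54/24 = 2.25, so shaft 3 turns at 108 / 2.25 = 48 RPM.
Belt: ratio = 12/6 = 2, so the indexing shaft turns at 48 / 2 = 24 RPM.

24 RPM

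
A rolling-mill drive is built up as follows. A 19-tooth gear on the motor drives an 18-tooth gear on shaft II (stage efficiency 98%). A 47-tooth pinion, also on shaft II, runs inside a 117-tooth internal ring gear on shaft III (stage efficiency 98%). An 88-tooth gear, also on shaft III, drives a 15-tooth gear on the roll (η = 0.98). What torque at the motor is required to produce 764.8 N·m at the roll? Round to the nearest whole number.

Overall ratio R = 0.94737 × 2.4894 × 0.17045 = 0.40199; overall efficiency η = 0.98 × 0.98 × 0.98 = 0.9412.
Input torque = output torque / (R × η) = 764.8 / (0.40199 × 0.9412) = 2021.4 N·m.

2021 N·m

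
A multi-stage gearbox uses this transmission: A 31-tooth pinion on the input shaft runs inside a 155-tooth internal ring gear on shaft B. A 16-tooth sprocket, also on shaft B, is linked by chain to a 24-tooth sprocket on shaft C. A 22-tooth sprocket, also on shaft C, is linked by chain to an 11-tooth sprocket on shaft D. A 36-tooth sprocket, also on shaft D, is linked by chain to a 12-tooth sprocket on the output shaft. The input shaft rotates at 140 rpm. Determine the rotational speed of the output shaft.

112 rpm

internal gear 155/31 = 5 → 140/5 = 28 rpm
chain 24/16 = 1.5 → 28/1.5 = 18.667 rpm
chain 11/22 = 0.5 → 18.667/0.5 = 37.333 rpm
chain 12/36 = 0.33333 → 37.333/0.33333 = 112 rpm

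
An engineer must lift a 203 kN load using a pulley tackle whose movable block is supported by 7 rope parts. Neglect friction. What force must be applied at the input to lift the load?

Block-and-tackle MA = number of supporting rope parts = 7.
Effort = load / MA = 203 / 7 = 29 kN.

29 kN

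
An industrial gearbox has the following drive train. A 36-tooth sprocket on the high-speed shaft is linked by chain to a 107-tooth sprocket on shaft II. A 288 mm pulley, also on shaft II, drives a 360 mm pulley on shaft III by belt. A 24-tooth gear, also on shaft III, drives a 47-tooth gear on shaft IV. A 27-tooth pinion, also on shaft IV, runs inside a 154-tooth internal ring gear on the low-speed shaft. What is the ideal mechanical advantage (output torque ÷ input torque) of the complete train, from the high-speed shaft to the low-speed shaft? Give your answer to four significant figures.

Each stage contributes driven/driver: chain 107/36 = 2.9722, belt 360/288 = 1.25, gear mesh 47/24 = 1.9583, internal gear 154/27 = 5.7037.
Overall: 2.9722 × 1.25 × 1.9583 × 5.7037 = 41.499.

41.50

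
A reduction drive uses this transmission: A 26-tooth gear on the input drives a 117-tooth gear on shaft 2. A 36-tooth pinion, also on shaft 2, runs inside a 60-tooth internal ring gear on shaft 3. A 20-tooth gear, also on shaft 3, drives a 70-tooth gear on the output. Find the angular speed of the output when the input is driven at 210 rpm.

8 rpm

gear mesh 117/26 = 4.5 → 210/4.5 = 46.667 rpm
internal gear 60/36 = 1.6667 → 46.667/1.6667 = 28 rpm
gear mesh 70/20 = 3.5 → 28/3.5 = 8 rpm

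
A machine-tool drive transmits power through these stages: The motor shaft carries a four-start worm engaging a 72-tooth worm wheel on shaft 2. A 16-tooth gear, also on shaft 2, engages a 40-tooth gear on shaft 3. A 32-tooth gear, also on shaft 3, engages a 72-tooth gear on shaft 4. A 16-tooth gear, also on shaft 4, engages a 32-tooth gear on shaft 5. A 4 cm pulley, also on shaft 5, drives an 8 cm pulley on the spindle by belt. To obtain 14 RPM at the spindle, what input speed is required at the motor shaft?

Overall ratio R = 18 × 2.5 × 2.25 × 2 × 2 = 405.
Required input speed = output speed × R = 14 × 405 = 5670 RPM.

5670 RPM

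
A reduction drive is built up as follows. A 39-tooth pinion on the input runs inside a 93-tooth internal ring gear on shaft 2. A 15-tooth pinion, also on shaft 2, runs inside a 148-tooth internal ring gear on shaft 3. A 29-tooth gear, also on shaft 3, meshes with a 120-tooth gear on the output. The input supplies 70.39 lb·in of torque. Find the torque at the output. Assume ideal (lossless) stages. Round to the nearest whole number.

6853 lb·in

Internal gear: ratio = 93/39 = 2.3846; torque at shaft 2 = 70.39 × 2.3846 = 167.85 lb·in.
Internal gear: ratio = 148/15 = 9.8667; torque at shaft 3 = 167.85 × 9.8667 = 1656.2 lb·in.
Gear mesh: ratio = 120/29 = 4.1379; torque at the output = 1656.2 × 4.1379 = 6853 lb·in.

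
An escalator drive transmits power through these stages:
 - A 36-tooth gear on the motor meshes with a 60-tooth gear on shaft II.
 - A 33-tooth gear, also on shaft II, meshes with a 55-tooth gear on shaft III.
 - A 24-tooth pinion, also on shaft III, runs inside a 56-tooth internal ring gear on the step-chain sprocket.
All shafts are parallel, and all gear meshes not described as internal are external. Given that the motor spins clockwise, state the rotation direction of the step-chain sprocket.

clockwise

the motor → shaft II: external mesh, 1 reversal → CCW.
shaft II → shaft III: external mesh, 1 reversal → CW.
shaft III → the step-chain sprocket: internal mesh, same direction → CW.
2 reversals in total — an even number — so the step-chain sprocket turns the same way as the motor.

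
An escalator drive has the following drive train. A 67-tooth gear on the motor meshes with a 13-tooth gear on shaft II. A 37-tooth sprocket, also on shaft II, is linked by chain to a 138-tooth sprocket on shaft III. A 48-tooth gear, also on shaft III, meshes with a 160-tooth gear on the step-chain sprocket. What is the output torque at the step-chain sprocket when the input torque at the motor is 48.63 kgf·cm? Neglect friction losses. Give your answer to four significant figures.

Gear mesh: ratio = 13/67 = 0.19403; torque at shaft II = 48.63 × 0.19403 = 9.4357 kgf·cm.
Chain: ratio = 138/37 = 3.7297; torque at shaft III = 9.4357 × 3.7297 = 35.193 kgf·cm.
Gear mesh: ratio = 160/48 = 3.3333; torque at the step-chain sprocket = 35.193 × 3.3333 = 117.31 kgf·cm.

117.3 kgf·cm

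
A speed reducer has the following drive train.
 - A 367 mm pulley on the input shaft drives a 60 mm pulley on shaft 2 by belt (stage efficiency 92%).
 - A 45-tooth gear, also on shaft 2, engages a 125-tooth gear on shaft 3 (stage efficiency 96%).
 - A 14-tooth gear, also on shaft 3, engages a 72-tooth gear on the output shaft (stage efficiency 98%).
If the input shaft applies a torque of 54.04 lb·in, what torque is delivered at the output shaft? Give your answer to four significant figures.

109.2 lb·in

After the belt (60/367): 54.04 × 0.16349 × 0.92 = 8.1281 lb·in
After the gear mesh (125/45): 8.1281 × 2.7778 × 0.96 = 21.675 lb·in
After the gear mesh (72/14): 21.675 × 5.1429 × 0.98 = 109.24 lb·in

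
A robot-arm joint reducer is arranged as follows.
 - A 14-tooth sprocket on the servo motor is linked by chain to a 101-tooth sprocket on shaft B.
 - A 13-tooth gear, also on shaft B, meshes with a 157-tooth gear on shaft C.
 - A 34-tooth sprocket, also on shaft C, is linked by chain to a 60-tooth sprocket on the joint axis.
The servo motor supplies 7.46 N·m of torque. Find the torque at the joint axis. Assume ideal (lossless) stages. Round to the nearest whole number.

1147 N·m

After the chain (101/14): 7.46 × 7.2143 = 53.819 N·m
After the gear mesh (157/13): 53.819 × 12.077 = 649.96 N·m
After the chain (60/34): 649.96 × 1.7647 = 1147 N·m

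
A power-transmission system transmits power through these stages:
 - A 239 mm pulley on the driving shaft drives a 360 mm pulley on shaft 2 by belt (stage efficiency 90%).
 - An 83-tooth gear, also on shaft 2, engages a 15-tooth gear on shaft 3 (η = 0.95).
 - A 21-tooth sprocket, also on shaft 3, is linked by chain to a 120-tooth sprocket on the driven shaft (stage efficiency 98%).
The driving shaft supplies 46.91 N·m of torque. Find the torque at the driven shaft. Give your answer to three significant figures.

61.1 N·m

After the belt (360/239): 46.91 × 1.5063 × 0.90 = 63.593 N·m
After the gear mesh (15/83): 63.593 × 0.18072 × 0.95 = 10.918 N·m
After the chain (120/21): 10.918 × 5.7143 × 0.98 = 61.142 N·m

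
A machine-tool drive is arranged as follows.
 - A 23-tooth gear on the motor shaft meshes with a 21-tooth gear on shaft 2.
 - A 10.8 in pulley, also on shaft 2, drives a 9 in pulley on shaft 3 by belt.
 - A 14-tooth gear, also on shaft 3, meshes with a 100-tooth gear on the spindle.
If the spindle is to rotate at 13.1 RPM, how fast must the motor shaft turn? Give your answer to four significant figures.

Overall ratio R = 0.91304 × 0.83333 × 7.1429 = 5.4348.
Required input speed = output speed × R = 13.1 × 5.4348 = 71.196 RPM.

71.20 RPM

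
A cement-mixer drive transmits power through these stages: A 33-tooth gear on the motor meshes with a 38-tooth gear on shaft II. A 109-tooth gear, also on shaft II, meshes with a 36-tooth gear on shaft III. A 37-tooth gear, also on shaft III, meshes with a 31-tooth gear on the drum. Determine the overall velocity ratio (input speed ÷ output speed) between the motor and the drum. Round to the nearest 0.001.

0.319

Each stage contributes driven/driver: gear mesh 38/33 = 1.1515, gear mesh 36/109 = 0.33028, gear mesh 31/37 = 0.83784.
Overall: 1.1515 × 0.33028 × 0.83784 = 0.31864.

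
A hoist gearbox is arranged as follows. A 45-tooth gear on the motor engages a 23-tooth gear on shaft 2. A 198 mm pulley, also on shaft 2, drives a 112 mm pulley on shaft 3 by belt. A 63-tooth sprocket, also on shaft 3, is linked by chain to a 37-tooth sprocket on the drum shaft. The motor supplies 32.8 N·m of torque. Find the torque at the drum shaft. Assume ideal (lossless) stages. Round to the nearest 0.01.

5.57 N·m

gear mesh 23/45 = 0.51111 → τ = 32.8·0.51111 = 16.764 N·m
belt 112/198 = 0.56566 → τ = 16.764·0.56566 = 9.4829 N·m
chain 37/63 = 0.5873 → τ = 9.4829·0.5873 = 5.5693 N·m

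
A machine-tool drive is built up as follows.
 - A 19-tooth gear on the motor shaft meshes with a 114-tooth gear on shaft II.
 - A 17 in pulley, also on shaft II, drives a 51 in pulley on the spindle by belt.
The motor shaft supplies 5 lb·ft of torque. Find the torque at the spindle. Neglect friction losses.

90 lb·ft

After the gear mesh (114/19): 5 × 6 = 30 lb·ft
After the belt (51/17): 30 × 3 = 90 lb·ft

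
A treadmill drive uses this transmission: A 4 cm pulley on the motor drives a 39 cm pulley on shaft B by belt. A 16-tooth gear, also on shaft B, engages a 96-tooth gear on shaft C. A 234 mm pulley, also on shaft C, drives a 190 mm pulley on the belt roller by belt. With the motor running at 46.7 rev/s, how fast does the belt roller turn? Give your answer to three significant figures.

belt 39/4 = 9.75 → 46.7/9.75 = 4.7897 rev/s
gear mesh 96/16 = 6 → 4.7897/6 = 0.79829 rev/s
belt 190/234 = 0.81197 → 0.79829/0.81197 = 0.98316 rev/s

0.983 rev/s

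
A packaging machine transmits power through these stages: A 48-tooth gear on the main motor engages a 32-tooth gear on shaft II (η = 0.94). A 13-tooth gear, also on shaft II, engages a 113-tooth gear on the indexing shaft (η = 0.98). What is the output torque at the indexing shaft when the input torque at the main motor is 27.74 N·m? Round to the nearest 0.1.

148.1 N·m

After the gear mesh (32/48): 27.74 × 0.66667 × 0.94 = 17.384 N·m
After the gear mesh (113/13): 17.384 × 8.6923 × 0.98 = 148.08 N·m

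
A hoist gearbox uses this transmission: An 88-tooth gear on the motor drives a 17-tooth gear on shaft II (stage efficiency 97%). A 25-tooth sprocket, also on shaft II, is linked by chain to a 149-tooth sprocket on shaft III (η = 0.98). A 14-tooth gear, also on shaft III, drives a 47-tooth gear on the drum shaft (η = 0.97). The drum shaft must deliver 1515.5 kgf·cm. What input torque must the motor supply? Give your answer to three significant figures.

425 kgf·cm

Overall ratio R = 0.19318 × 5.96 × 3.3571 = 3.8653; overall efficiency η = 0.97 × 0.98 × 0.97 = 0.9221.
Input torque = output torque / (R × η) = 1515.5 / (3.8653 × 0.9221) = 425.21 kgf·cm.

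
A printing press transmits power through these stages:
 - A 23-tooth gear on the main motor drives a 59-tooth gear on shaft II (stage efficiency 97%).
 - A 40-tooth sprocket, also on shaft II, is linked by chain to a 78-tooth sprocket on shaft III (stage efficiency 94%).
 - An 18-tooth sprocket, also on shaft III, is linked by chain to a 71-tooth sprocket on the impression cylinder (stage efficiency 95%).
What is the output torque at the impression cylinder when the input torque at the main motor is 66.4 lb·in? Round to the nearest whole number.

1135 lb·in

After the gear mesh (59/23): 66.4 × 2.5652 × 0.97 = 165.22 lb·in
After the chain (78/40): 165.22 × 1.95 × 0.94 = 302.85 lb·in
After the chain (71/18): 302.85 × 3.9444 × 0.95 = 1134.8 lb·in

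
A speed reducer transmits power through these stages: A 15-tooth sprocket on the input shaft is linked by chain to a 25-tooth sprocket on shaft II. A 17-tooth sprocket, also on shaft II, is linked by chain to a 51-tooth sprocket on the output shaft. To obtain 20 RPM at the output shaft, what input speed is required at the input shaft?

Overall ratio R = 1.6667 × 3 = 5.
Required input speed = output speed × R = 20 × 5 = 100 RPM.

100 RPM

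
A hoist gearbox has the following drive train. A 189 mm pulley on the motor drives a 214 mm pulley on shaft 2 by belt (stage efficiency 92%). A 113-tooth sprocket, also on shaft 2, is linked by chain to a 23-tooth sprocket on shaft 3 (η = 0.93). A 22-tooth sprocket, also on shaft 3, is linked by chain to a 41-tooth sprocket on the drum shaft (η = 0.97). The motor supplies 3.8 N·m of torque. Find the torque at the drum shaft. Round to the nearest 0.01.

1.35 N·m

Belt: ratio = 214/189 = 1.1323; torque at shaft 2 = 3.8 × 1.1323 × 0.92 = 3.9584 N·m.
Chain: ratio = 23/113 = 0.20354; torque at shaft 3 = 3.9584 × 0.20354 × 0.93 = 0.7493 N·m.
Chain: ratio = 41/22 = 1.8636; torque at the drum shaft = 0.7493 × 1.8636 × 0.97 = 1.3545 N·m.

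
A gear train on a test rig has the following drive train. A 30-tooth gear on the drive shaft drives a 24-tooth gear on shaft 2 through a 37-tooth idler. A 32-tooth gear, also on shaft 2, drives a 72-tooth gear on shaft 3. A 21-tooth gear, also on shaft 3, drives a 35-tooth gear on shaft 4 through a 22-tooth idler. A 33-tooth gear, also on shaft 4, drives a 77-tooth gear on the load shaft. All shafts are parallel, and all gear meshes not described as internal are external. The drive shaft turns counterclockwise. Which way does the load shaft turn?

counterclockwise

the drive shaft → shaft 2: driver → idler → driven is 2 external meshes, 2 reversals → CCW.
shaft 2 → shaft 3: external mesh, 1 reversal → CW.
shaft 3 → shaft 4: driver → idler → driven is 2 external meshes, 2 reversals → CW.
shaft 4 → the load shaft: external mesh, 1 reversal → CCW.
6 reversals in total — an even number — so the load shaft turns the same way as the drive shaft.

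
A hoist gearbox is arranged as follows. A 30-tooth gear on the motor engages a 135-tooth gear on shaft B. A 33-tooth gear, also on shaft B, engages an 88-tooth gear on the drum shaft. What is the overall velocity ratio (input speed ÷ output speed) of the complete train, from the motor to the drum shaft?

12

Each stage contributes driven/driver: gear mesh 135/30 = 4.5, gear mesh 88/33 = 2.6667.
Overall: 4.5 × 2.6667 = 12.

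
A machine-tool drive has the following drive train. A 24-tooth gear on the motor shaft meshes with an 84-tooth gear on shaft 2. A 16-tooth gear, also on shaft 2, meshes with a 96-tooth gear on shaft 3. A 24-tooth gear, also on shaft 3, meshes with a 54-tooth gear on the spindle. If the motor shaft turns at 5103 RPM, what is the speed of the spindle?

108 RPM

Gear mesh: ratio = 84/24 = 3.5, so shaft 2 turns at 5103 / 3.5 = 1458 RPM.
Gear mesh: ratio = 96/16 = 6, so shaft 3 turns at 1458 / 6 = 243 RPM.
Gear mesh: ratio = 54/24 = 2.25, so the spindle turns at 243 / 2.25 = 108 RPM.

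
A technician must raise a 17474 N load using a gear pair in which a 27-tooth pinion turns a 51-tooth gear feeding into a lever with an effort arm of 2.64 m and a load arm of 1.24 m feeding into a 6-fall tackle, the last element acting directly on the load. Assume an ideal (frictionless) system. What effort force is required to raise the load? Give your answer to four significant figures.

724.2 N

Gear pair MA = 51/27 = 1.8889.
Lever MA = effort arm / load arm = 2.64/1.24 = 2.129.
Block-and-tackle MA = number of supporting rope parts = 6.
Combined ideal MA = 1.8889 × 2.129 × 6 = 24.129.
Effort = load / MA = 17474 / 24.129 = 724.19 N.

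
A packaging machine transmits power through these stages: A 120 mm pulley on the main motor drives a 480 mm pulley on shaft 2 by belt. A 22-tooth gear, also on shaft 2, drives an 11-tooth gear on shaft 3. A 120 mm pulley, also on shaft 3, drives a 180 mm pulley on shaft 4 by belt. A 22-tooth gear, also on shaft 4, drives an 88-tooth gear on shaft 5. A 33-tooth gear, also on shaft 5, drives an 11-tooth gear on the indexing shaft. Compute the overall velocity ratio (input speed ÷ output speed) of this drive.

4

Each stage contributes driven/driver: belt 480/120 = 4, gear mesh 11/22 = 0.5, belt 180/120 = 1.5, gear mesh 88/22 = 4, gear mesh 11/33 = 0.33333.
Overall: 4 × 0.5 × 1.5 × 4 × 0.33333 = 4.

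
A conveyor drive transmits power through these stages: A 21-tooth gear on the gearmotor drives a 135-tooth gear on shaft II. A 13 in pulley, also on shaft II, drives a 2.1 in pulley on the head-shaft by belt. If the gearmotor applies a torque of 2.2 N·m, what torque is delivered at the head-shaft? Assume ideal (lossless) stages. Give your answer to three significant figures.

Gear mesh: ratio = 135/21 = 6.4286; torque at shaft II = 2.2 × 6.4286 = 14.143 N·m.
Belt: ratio = 2.1/13 = 0.16154; torque at the head-shaft = 14.143 × 0.16154 = 2.2846 N·m.

2.28 N·m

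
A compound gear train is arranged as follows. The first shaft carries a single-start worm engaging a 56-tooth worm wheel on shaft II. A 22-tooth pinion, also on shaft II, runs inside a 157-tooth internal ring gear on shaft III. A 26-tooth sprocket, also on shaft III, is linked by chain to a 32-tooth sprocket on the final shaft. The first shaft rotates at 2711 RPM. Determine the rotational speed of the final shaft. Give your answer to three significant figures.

Worm: ratio = 56/1 = 56, so shaft II turns at 2711 / 56 = 48.411 RPM.
Internal gear: ratio = 157/22 = 7.1364, so shaft III turns at 48.411 / 7.1364 = 6.7837 RPM.
Chain: ratio = 32/26 = 1.2308, so the final shaft turns at 6.7837 / 1.2308 = 5.5117 RPM.

5.51 RPM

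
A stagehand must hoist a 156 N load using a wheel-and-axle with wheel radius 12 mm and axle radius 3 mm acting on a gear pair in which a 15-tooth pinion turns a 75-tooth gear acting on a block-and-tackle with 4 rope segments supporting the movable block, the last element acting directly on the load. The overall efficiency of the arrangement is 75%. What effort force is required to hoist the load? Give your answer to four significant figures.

Wheel-and-axle MA = R/r = 12/3 = 4.
Gear pair MA = 75/15 = 5.
Block-and-tackle MA = number of supporting rope parts = 4.
Combined ideal MA = 4 × 5 × 4 = 80.
Actual MA = 80 × 0.75 = 60.
Effort = load / actual MA = 156 / 60 = 2.6 N.

2.600 N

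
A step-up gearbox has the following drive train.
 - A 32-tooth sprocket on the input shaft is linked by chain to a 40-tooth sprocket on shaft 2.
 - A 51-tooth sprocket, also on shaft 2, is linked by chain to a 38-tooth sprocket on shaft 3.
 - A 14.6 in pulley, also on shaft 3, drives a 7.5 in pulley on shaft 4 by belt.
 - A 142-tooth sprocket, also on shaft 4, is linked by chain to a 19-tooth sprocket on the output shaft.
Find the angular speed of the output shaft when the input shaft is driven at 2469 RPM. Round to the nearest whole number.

Chain: ratio = 40/32 = 1.25, so shaft 2 turns at 2469 / 1.25 = 1975.2 RPM.
Chain: ratio = 38/51 = 0.7451, so shaft 3 turns at 1975.2 / 0.7451 = 2650.9 RPM.
Belt: ratio = 7.5/14.6 = 0.5137, so shaft 4 turns at 2650.9 / 0.5137 = 5160.5 RPM.
Chain: ratio = 19/142 = 0.1338, so the output shaft turns at 5160.5 / 0.1338 = 38568 RPM.

38568 RPM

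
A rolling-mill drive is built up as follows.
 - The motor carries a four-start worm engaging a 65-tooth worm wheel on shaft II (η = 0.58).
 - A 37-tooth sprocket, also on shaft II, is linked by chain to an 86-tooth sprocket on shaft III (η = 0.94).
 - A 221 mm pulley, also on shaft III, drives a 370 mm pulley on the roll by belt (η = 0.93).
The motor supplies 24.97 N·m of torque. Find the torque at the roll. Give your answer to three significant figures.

801 N·m

Worm: ratio = 65/4 = 16.25; torque at shaft II = 24.97 × 16.25 × 0.58 = 235.34 N·m.
Chain: ratio = 86/37 = 2.3243; torque at shaft III = 235.34 × 2.3243 × 0.94 = 514.19 N·m.
Belt: ratio = 370/221 = 1.6742; torque at the roll = 514.19 × 1.6742 × 0.93 = 800.6 N·m.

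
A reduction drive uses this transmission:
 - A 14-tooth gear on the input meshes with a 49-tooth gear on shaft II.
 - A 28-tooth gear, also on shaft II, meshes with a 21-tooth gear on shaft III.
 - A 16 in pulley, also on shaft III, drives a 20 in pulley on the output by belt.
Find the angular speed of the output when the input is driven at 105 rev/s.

gear mesh 49/14 = 3.5 → 105/3.5 = 30 rev/s
gear mesh 21/28 = 0.75 → 30/0.75 = 40 rev/s
belt 20/16 = 1.25 → 40/1.25 = 32 rev/s

32 rev/s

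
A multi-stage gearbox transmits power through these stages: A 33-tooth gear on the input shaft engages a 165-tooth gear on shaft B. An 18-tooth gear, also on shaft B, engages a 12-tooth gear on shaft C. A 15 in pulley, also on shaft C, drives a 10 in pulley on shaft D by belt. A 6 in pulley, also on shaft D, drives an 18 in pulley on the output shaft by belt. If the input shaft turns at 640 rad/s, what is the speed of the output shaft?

96 rad/s

Gear mesh: ratio = 165/33 = 5, so shaft B turns at 640 / 5 = 128 rad/s.
Gear mesh: ratio = 12/18 = 0.66667, so shaft C turns at 128 / 0.66667 = 192 rad/s.
Belt: ratio = 10/15 = 0.66667, so shaft D turns at 192 / 0.66667 = 288 rad/s.
Belt: ratio = 18/6 = 3, so the output shaft turns at 288 / 3 = 96 rad/s.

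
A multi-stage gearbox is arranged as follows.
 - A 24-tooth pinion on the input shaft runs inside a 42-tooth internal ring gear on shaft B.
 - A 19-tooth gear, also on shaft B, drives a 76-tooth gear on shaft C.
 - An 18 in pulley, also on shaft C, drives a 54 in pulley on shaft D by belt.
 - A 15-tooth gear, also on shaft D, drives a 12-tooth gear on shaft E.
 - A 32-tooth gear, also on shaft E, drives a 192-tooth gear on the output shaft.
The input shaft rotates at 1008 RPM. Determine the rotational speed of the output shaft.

10 RPM

the input shaft → shaft B (internal gear, 42/24): 1008 ÷ 1.75 = 576 RPM
shaft B → shaft C (gear mesh, 76/19): 576 ÷ 4 = 144 RPM
shaft C → shaft D (belt, 54/18): 144 ÷ 3 = 48 RPM
shaft D → shaft E (gear mesh, 12/15): 48 ÷ 0.8 = 60 RPM
shaft E → the output shaft (gear mesh, 192/32): 60 ÷ 6 = 10 RPM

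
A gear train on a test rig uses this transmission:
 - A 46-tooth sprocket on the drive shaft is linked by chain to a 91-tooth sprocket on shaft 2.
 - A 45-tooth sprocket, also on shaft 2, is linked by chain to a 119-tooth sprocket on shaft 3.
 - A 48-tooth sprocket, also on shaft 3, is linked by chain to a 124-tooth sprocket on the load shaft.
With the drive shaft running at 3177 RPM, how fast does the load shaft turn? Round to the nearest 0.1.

235.1 RPM

chain 91/46 = 1.9783 → 3177/1.9783 = 1606 RPM
chain 119/45 = 2.6444 → 1606/2.6444 = 607.29 RPM
chain 124/48 = 2.5833 → 607.29/2.5833 = 235.08 RPM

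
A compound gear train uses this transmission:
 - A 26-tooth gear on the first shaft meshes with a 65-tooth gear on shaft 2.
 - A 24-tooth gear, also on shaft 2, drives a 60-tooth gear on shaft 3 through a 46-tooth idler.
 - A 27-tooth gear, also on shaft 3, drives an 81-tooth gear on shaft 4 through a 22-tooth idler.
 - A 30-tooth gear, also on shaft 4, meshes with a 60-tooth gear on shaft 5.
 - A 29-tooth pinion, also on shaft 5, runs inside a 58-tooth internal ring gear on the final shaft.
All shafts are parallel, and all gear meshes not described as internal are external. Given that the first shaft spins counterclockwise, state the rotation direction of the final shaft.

the first shaft → shaft 2: external mesh, 1 reversal → CW.
shaft 2 → shaft 3: driver → idler → driven is 2 external meshes, 2 reversals → CW.
shaft 3 → shaft 4: driver → idler → driven is 2 external meshes, 2 reversals → CW.
shaft 4 → shaft 5: external mesh, 1 reversal → CCW.
shaft 5 → the final shaft: internal mesh, same direction → CCW.
6 reversals in total — an even number — so the final shaft turns the same way as the first shaft.

counterclockwise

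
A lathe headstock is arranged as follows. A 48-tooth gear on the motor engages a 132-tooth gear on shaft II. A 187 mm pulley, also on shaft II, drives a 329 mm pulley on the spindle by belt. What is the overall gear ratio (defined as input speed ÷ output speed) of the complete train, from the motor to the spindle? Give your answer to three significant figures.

Each stage contributes driven/driver: gear mesh 132/48 = 2.75, belt 329/187 = 1.7594.
Overall: 2.75 × 1.7594 = 4.8382.

4.84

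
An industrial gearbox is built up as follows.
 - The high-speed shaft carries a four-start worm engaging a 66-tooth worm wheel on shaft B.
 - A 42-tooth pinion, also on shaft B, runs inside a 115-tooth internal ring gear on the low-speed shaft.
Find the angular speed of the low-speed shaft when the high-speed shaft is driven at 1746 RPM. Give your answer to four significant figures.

worm 66/4 = 16.5 → 1746/16.5 = 105.82 RPM
internal gear 115/42 = 2.7381 → 105.82/2.7381 = 38.647 RPM

38.65 RPM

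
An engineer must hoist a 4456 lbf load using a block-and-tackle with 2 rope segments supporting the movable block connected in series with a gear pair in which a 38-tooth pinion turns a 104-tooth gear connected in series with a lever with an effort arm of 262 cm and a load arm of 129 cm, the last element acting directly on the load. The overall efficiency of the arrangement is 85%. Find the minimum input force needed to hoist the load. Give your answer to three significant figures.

472 lbf

Block-and-tackle MA = number of supporting rope parts = 2.
Gear pair MA = 104/38 = 2.7368.
Lever MA = effort arm / load arm = 262/129 = 2.031.
Combined ideal MA = 2 × 2.7368 × 2.031 = 11.117.
Actual MA = 11.117 × 0.85 = 9.4495.
Effort = load / actual MA = 4456 / 9.4495 = 471.56 lbf.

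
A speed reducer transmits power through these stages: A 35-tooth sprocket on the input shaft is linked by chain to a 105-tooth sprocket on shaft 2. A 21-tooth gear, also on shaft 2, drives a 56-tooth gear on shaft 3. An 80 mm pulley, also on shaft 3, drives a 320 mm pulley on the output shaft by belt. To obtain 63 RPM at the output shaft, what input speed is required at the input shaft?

2016 RPM

Overall ratio R = 3 × 2.6667 × 4 = 32.
Required input speed = output speed × R = 63 × 32 = 2016 RPM.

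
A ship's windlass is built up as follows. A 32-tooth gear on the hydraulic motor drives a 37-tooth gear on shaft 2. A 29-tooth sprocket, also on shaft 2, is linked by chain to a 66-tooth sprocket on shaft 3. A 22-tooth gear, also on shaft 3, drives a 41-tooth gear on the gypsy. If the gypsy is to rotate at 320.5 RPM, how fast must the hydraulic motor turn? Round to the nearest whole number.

Overall ratio R = 1.1562 × 2.2759 × 1.8636 = 4.9041.
Required input speed = output speed × R = 320.5 × 4.9041 = 1571.8 RPM.

1572 RPM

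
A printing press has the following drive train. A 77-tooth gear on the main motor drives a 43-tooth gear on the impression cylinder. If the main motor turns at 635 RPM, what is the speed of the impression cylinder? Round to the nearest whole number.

1137 RPM

gear mesh 43/77 = 0.55844 → 635/0.55844 = 1137.1 RPM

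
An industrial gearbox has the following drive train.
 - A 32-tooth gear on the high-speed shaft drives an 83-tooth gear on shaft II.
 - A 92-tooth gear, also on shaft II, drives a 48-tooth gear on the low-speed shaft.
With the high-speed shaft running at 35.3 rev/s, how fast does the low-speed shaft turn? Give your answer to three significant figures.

26.1 rev/s

Gear mesh: ratio = 83/32 = 2.5938, so shaft II turns at 35.3 / 2.5938 = 13.61 rev/s.
Gear mesh: ratio = 48/92 = 0.52174, so the low-speed shaft turns at 13.61 / 0.52174 = 26.085 rev/s.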